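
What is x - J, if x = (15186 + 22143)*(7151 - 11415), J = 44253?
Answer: -159215109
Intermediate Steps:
x = -159170856 (x = 37329*(-4264) = -159170856)
x - J = -159170856 - 1*44253 = -159170856 - 44253 = -159215109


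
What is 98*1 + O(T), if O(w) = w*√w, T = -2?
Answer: 98 - 2*I*√2 ≈ 98.0 - 2.8284*I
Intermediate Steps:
O(w) = w^(3/2)
98*1 + O(T) = 98*1 + (-2)^(3/2) = 98 - 2*I*√2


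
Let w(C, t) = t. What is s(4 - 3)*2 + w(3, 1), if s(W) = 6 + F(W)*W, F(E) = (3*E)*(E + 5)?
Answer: 49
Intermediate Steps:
F(E) = 3*E*(5 + E) (F(E) = (3*E)*(5 + E) = 3*E*(5 + E))
s(W) = 6 + 3*W²*(5 + W) (s(W) = 6 + (3*W*(5 + W))*W = 6 + 3*W²*(5 + W))
s(4 - 3)*2 + w(3, 1) = (6 + 3*(4 - 3)²*(5 + (4 - 3)))*2 + 1 = (6 + 3*1²*(5 + 1))*2 + 1 = (6 + 3*1*6)*2 + 1 = (6 + 18)*2 + 1 = 24*2 + 1 = 48 + 1 = 49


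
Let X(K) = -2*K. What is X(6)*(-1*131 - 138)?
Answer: 3228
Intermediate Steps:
X(6)*(-1*131 - 138) = (-2*6)*(-1*131 - 138) = -12*(-131 - 138) = -12*(-269) = 3228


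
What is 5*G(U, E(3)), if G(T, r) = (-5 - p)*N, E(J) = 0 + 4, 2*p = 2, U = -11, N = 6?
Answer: -180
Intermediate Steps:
p = 1 (p = (½)*2 = 1)
E(J) = 4
G(T, r) = -36 (G(T, r) = (-5 - 1*1)*6 = (-5 - 1)*6 = -6*6 = -36)
5*G(U, E(3)) = 5*(-36) = -180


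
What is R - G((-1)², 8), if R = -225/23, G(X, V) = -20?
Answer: 235/23 ≈ 10.217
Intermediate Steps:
R = -225/23 (R = -225*1/23 = -225/23 ≈ -9.7826)
R - G((-1)², 8) = -225/23 - 1*(-20) = -225/23 + 20 = 235/23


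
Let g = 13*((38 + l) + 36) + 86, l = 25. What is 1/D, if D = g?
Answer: 1/1373 ≈ 0.00072833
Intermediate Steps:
g = 1373 (g = 13*((38 + 25) + 36) + 86 = 13*(63 + 36) + 86 = 13*99 + 86 = 1287 + 86 = 1373)
D = 1373
1/D = 1/1373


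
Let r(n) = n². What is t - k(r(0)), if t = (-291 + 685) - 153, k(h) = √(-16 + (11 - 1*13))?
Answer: 241 - 3*I*√2 ≈ 241.0 - 4.2426*I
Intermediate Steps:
k(h) = 3*I*√2 (k(h) = √(-16 + (11 - 13)) = √(-16 - 2) = √(-18) = 3*I*√2)
t = 241 (t = 394 - 153 = 241)
t - k(r(0)) = 241 - 3*I*√2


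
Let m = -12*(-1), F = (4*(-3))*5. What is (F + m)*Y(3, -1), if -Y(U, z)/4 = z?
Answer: -192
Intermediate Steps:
Y(U, z) = -4*z
F = -60 (F = -12*5 = -60)
m = 12
(F + m)*Y(3, -1) = (-60 + 12)*(-4*(-1)) = -48*4 = -192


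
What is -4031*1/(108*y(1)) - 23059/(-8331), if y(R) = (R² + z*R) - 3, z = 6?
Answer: -7873591/1199664 ≈ -6.5632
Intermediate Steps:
y(R) = -3 + R² + 6*R (y(R) = (R² + 6*R) - 3 = -3 + R² + 6*R)
-4031*1/(108*y(1)) - 23059/(-8331) = -4031*1/(108*(-3 + 1² + 6*1)) - 23059/(-8331) = -4031*1/(108*(-3 + 1 + 6)) - 23059*(-1/8331) = -4031/((4*6)*18) + 23059/8331 = -4031/(24*18) + 23059/8331 = -4031/432 + 23059/8331 = -7873591/1199664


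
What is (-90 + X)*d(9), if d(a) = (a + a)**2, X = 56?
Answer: -11016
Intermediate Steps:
d(a) = 4*a**2 (d(a) = (2*a)**2 = 4*a**2)
(-90 + X)*d(9) = (-90 + 56)*(4*9**2) = -136*81 = -34*324 = -11016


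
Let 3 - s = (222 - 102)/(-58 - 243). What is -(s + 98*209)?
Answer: -6166105/301 ≈ -20485.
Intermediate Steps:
s = 1023/301 (s = 3 - (222 - 102)/(-58 - 243) = 3 - 120/(-301) = 3 - 120*(-1)/301 = 3 - 1*(-120/301) = 3 + 120/301 = 1023/301 ≈ 3.3987)
-(s + 98*209) = -(1023/301 + 98*209) = -(1023/301 + 20482) = -1*6166105/301 = -6166105/301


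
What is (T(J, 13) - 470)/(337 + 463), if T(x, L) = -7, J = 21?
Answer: -477/800 ≈ -0.59625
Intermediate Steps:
(T(J, 13) - 470)/(337 + 463) = (-7 - 470)/(337 + 463) = -477/800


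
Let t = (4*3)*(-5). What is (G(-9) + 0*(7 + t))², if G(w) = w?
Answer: 81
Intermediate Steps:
t = -60 (t = 12*(-5) = -60)
(G(-9) + 0*(7 + t))² = (-9 + 0*(7 - 60))² = (-9 + 0*(-53))² = (-9 + 0)² = (-9)² = 81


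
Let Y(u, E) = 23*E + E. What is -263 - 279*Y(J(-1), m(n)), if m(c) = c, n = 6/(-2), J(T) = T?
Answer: 19825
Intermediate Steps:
n = -3 (n = 6*(-1/2) = -3)
Y(u, E) = 24*E
-263 - 279*Y(J(-1), m(n)) = -263 - 6696*(-3) = -263 - 279*(-72) = -263 + 20088 = 19825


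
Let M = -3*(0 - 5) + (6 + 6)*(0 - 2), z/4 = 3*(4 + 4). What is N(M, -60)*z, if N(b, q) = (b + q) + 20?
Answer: -4704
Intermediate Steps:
z = 96 (z = 4*(3*(4 + 4)) = 4*(3*8) = 4*24 = 96)
M = -9 (M = -3*(-5) + 12*(-2) = 15 - 24 = -9)
N(b, q) = 20 + b + q
N(M, -60)*z = (20 - 9 - 60)*96 = -49*96 = -4704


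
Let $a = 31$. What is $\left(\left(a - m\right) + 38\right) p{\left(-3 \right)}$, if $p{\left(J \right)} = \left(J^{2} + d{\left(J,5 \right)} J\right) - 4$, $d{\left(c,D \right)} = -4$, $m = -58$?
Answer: $2159$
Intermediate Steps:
$p{\left(J \right)} = -4 + J^{2} - 4 J$ ($p{\left(J \right)} = \left(J^{2} - 4 J\right) - 4 = -4 + J^{2} - 4 J$)
$\left(\left(a - m\right) + 38\right) p{\left(-3 \right)} = \left(\left(31 - -58\right) + 38\right) \left(-4 + \left(-3\right)^{2} - -12\right) = \left(\left(31 + 58\right) + 38\right) \left(-4 + 9 + 12\right) = \left(89 + 38\right) 17 = 127 \cdot 17 = 2159$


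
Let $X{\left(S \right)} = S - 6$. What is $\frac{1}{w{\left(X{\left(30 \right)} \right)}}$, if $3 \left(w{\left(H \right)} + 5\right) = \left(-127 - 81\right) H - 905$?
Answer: $- \frac{3}{5912} \approx -0.00050744$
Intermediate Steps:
$X{\left(S \right)} = -6 + S$
$w{\left(H \right)} = - \frac{920}{3} - \frac{208 H}{3}$ ($w{\left(H \right)} = -5 + \frac{\left(-127 - 81\right) H - 905}{3} = -5 + \frac{- 208 H - 905}{3} = -5 + \frac{-905 - 208 H}{3} = -5 - \left(\frac{905}{3} + \frac{208 H}{3}\right) = - \frac{920}{3} - \frac{208 H}{3}$)
$\frac{1}{w{\left(X{\left(30 \right)} \right)}} = \frac{1}{- \frac{920}{3} - \frac{208 \left(-6 + 30\right)}{3}} = \frac{1}{- \frac{920}{3} - 1664} = \frac{1}{- \frac{5912}{3}} = - \frac{3}{5912}$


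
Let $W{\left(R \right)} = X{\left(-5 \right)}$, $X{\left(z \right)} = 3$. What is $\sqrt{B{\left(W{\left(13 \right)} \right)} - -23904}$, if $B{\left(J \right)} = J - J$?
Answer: $12 \sqrt{166} \approx 154.61$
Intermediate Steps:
$W{\left(R \right)} = 3$
$B{\left(J \right)} = 0$
$\sqrt{B{\left(W{\left(13 \right)} \right)} - -23904} = \sqrt{0 - -23904} = \sqrt{0 + 23904} = \sqrt{23904} = 12 \sqrt{166}$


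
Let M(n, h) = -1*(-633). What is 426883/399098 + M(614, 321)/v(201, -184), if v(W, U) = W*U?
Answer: 2589201973/2460040072 ≈ 1.0525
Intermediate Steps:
v(W, U) = U*W
M(n, h) = 633
426883/399098 + M(614, 321)/v(201, -184) = 426883/399098 + 633/((-184*201)) = 426883*(1/399098) + 633/(-36984) = 426883/399098 + 633*(-1/36984) = 426883/399098 - 211/12328 = 2589201973/2460040072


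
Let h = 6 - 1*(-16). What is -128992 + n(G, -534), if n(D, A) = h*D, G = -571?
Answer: -141554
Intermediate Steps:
h = 22 (h = 6 + 16 = 22)
n(D, A) = 22*D
-128992 + n(G, -534) = -128992 + 22*(-571) = -128992 - 12562 = -141554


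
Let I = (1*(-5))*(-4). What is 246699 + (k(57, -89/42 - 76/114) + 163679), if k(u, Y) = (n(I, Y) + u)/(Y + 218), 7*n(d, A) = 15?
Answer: 53759554/131 ≈ 4.1038e+5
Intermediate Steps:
I = 20 (I = -5*(-4) = 20)
n(d, A) = 15/7 (n(d, A) = (⅐)*15 = 15/7)
k(u, Y) = (15/7 + u)/(218 + Y) (k(u, Y) = (15/7 + u)/(Y + 218) = (15/7 + u)/(218 + Y))
246699 + (k(57, -89/42 - 76/114) + 163679) = 246699 + ((15/7 + 57)/(218 + (-89/42 - 76/114)) + 163679) = 246699 + ((414/7)/(218 + (-89*1/42 - 76*1/114)) + 163679) = 246699 + ((414/7)/(218 + (-89/42 - ⅔)) + 163679) = 246699 + ((414/7)/(218 - 39/14) + 163679) = 246699 + ((414/7)/(3013/14) + 163679) = 246699 + ((14/3013)*(414/7) + 163679) = 246699 + (36/131 + 163679) = 246699 + 21441985/131 = 53759554/131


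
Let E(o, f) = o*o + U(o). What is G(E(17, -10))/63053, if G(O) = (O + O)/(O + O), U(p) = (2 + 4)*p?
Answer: 1/63053 ≈ 1.5860e-5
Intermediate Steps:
U(p) = 6*p
E(o, f) = o² + 6*o (E(o, f) = o*o + 6*o = o² + 6*o)
G(O) = 1 (G(O) = (2*O)/((2*O)) = (2*O)*(1/(2*O)) = 1)
G(E(17, -10))/63053 = 1/63053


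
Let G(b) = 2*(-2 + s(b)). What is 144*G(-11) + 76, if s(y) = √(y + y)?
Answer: -500 + 288*I*√22 ≈ -500.0 + 1350.8*I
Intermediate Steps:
s(y) = √2*√y (s(y) = √(2*y) = √2*√y)
G(b) = -4 + 2*√2*√b (G(b) = 2*(-2 + √2*√b) = -4 + 2*√2*√b)
144*G(-11) + 76 = 144*(-4 + 2*√2*√(-11)) + 76 = 144*(-4 + 2*√2*(I*√11)) + 76 = 144*(-4 + 2*I*√22) + 76 = (-576 + 288*I*√22) + 76 = -500 + 288*I*√22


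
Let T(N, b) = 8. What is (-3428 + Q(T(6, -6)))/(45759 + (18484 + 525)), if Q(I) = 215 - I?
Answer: -3221/64768 ≈ -0.049731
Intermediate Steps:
(-3428 + Q(T(6, -6)))/(45759 + (18484 + 525)) = (-3428 + (215 - 1*8))/(45759 + (18484 + 525)) = (-3428 + (215 - 8))/(45759 + 19009) = (-3428 + 207)/64768 = -3221*1/64768 = -3221/64768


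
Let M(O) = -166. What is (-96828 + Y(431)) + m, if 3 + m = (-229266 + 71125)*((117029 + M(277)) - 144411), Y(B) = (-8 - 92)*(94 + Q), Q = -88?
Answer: 4356370837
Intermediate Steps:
Y(B) = -600 (Y(B) = (-8 - 92)*(94 - 88) = -100*6 = -600)
m = 4356468265 (m = -3 + (-229266 + 71125)*((117029 - 166) - 144411) = -3 - 158141*(116863 - 144411) = -3 - 158141*(-27548) = -3 + 4356468268 = 4356468265)
(-96828 + Y(431)) + m = (-96828 - 600) + 4356468265 = -97428 + 4356468265 = 4356370837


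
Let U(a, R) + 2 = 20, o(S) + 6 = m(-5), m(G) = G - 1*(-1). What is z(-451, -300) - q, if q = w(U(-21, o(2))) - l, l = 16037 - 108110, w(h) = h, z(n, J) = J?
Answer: -92391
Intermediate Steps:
m(G) = 1 + G (m(G) = G + 1 = 1 + G)
o(S) = -10 (o(S) = -6 + (1 - 5) = -6 - 4 = -10)
U(a, R) = 18 (U(a, R) = -2 + 20 = 18)
l = -92073
q = 92091 (q = 18 - 1*(-92073) = 18 + 92073 = 92091)
z(-451, -300) - q = -300 - 1*92091 = -300 - 92091 = -92391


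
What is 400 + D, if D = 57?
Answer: 457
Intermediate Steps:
400 + D = 400 + 57 = 457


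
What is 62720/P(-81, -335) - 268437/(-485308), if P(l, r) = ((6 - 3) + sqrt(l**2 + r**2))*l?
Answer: 891310339583/1556372564532 - 62720*sqrt(118786)/9620937 ≈ -1.6742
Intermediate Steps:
P(l, r) = l*(3 + sqrt(l**2 + r**2)) (P(l, r) = (3 + sqrt(l**2 + r**2))*l = l*(3 + sqrt(l**2 + r**2)))
62720/P(-81, -335) - 268437/(-485308) = 62720/((-81*(3 + sqrt((-81)**2 + (-335)**2)))) - 268437/(-485308) = 62720/((-81*(3 + sqrt(6561 + 112225)))) - 268437*(-1/485308) = 62720/((-81*(3 + sqrt(118786)))) + 268437/485308 = 62720/(-243 - 81*sqrt(118786)) + 268437/485308 = 268437/485308 + 62720/(-243 - 81*sqrt(118786))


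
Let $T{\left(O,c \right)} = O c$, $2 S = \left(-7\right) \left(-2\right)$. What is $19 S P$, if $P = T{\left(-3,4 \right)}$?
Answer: $-1596$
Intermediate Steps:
$S = 7$ ($S = \frac{\left(-7\right) \left(-2\right)}{2} = \frac{1}{2} \cdot 14 = 7$)
$P = -12$ ($P = \left(-3\right) 4 = -12$)
$19 S P = 19 \cdot 7 \left(-12\right) = 133 \left(-12\right) = -1596$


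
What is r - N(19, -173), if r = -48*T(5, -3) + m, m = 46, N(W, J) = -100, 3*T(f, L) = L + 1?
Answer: 178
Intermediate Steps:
T(f, L) = 1/3 + L/3 (T(f, L) = (L + 1)/3 = (1 + L)/3 = 1/3 + L/3)
r = 78 (r = -48*(1/3 + (1/3)*(-3)) + 46 = -48*(1/3 - 1) + 46 = -48*(-2/3) + 46 = 32 + 46 = 78)
r - N(19, -173) = 78 - 1*(-100) = 78 + 100 = 178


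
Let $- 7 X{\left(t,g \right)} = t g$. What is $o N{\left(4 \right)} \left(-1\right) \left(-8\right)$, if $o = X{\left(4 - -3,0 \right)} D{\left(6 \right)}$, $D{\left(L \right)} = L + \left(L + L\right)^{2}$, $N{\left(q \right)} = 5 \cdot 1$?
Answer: $0$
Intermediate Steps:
$N{\left(q \right)} = 5$
$X{\left(t,g \right)} = - \frac{g t}{7}$ ($X{\left(t,g \right)} = - \frac{t g}{7} = - \frac{g t}{7}$)
$D{\left(L \right)} = L + 4 L^{2}$ ($D{\left(L \right)} = L + \left(2 L\right)^{2} = L + 4 L^{2}$)
$o = 0$ ($o = \left(- \frac{1}{7}\right) 0 \left(4 - -3\right) 6 \left(1 + 4 \cdot 6\right) = \left(- \frac{1}{7}\right) 0 \left(4 + 3\right) 6 \left(1 + 24\right) = \left(- \frac{1}{7}\right) 0 \cdot 7 \cdot 6 \cdot 25 = 0 \cdot 150 = 0$)
$o N{\left(4 \right)} \left(-1\right) \left(-8\right) = 0 \cdot 5 \left(-1\right) \left(-8\right) = 0 \left(\left(-5\right) \left(-8\right)\right) = 0 \cdot 40 = 0$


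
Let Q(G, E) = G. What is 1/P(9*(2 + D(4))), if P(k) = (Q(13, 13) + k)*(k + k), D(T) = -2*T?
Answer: 1/4428 ≈ 0.00022584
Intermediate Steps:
P(k) = 2*k*(13 + k) (P(k) = (13 + k)*(k + k) = (13 + k)*(2*k) = 2*k*(13 + k))
1/P(9*(2 + D(4))) = 1/(2*(9*(2 - 2*4))*(13 + 9*(2 - 2*4))) = 1/(2*(9*(2 - 8))*(13 + 9*(2 - 8))) = 1/(2*(9*(-6))*(13 + 9*(-6))) = 1/(2*(-54)*(13 - 54)) = 1/(2*(-54)*(-41)) = 1/4428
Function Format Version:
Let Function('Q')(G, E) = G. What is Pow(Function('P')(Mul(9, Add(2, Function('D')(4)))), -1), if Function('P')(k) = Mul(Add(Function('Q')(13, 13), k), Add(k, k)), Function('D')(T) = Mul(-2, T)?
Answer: Rational(1, 4428) ≈ 0.00022584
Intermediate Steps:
Function('P')(k) = Mul(2, k, Add(13, k)) (Function('P')(k) = Mul(Add(13, k), Add(k, k)) = Mul(Add(13, k), Mul(2, k)) = Mul(2, k, Add(13, k)))
Pow(Function('P')(Mul(9, Add(2, Function('D')(4)))), -1) = Pow(Mul(2, Mul(9, Add(2, Mul(-2, 4))), Add(13, Mul(9, Add(2, Mul(-2, 4))))), -1) = Pow(Mul(2, Mul(9, Add(2, -8)), Add(13, Mul(9, Add(2, -8)))), -1) = Pow(Mul(2, Mul(9, -6), Add(13, Mul(9, -6))), -1) = Pow(Mul(2, -54, Add(13, -54)), -1) = Pow(Mul(2, -54, -41), -1) = Pow(4428, -1) = Rational(1, 4428)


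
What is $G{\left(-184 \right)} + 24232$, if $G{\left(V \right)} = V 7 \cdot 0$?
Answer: $24232$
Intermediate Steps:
$G{\left(V \right)} = 0$ ($G{\left(V \right)} = 7 V 0 = 0$)
$G{\left(-184 \right)} + 24232 = 0 + 24232 = 24232$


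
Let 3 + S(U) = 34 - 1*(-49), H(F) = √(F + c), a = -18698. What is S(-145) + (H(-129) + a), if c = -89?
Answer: -18618 + I*√218 ≈ -18618.0 + 14.765*I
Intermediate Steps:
H(F) = √(-89 + F) (H(F) = √(F - 89) = √(-89 + F))
S(U) = 80 (S(U) = -3 + (34 - 1*(-49)) = -3 + (34 + 49) = -3 + 83 = 80)
S(-145) + (H(-129) + a) = 80 + (√(-89 - 129) - 18698) = 80 + (√(-218) - 18698) = 80 + (I*√218 - 18698) = 80 + (-18698 + I*√218) = -18618 + I*√218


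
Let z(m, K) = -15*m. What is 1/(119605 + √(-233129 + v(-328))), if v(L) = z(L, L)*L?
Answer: 119605/14307202914 - I*√1846889/14307202914 ≈ 8.3598e-6 - 9.4987e-8*I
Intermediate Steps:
v(L) = -15*L² (v(L) = (-15*L)*L = -15*L²)
1/(119605 + √(-233129 + v(-328))) = 1/(119605 + √(-233129 - 15*(-328)²)) = 1/(119605 + √(-233129 - 15*107584)) = 1/(119605 + √(-233129 - 1613760)) = 1/(119605 + √(-1846889)) = 1/(119605 + I*√1846889)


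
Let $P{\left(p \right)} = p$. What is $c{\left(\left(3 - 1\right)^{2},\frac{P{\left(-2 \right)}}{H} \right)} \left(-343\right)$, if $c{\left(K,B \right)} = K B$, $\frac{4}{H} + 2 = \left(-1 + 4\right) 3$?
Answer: $4802$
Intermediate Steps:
$H = \frac{4}{7}$ ($H = \frac{4}{-2 + \left(-1 + 4\right) 3} = \frac{4}{-2 + 3 \cdot 3} = \frac{4}{-2 + 9} = \frac{4}{7} \approx 0.57143$)
$c{\left(K,B \right)} = B K$
$c{\left(\left(3 - 1\right)^{2},\frac{P{\left(-2 \right)}}{H} \right)} \left(-343\right) = - \frac{2}{\frac{4}{7}} \left(3 - 1\right)^{2} \left(-343\right) = \left(-2\right) \frac{7}{4} \cdot 2^{2} \left(-343\right) = \left(- \frac{7}{2}\right) 4 \left(-343\right) = \left(-14\right) \left(-343\right) = 4802$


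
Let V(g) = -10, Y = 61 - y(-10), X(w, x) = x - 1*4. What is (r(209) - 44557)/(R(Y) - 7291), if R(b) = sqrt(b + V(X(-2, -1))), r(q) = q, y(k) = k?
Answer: 80835317/13289655 + 11087*sqrt(61)/13289655 ≈ 6.0891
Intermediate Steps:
X(w, x) = -4 + x (X(w, x) = x - 4 = -4 + x)
Y = 71 (Y = 61 - 1*(-10) = 61 + 10 = 71)
R(b) = sqrt(-10 + b) (R(b) = sqrt(b - 10) = sqrt(-10 + b))
(r(209) - 44557)/(R(Y) - 7291) = (209 - 44557)/(sqrt(-10 + 71) - 7291) = -44348/(sqrt(61) - 7291) = -44348/(-7291 + sqrt(61))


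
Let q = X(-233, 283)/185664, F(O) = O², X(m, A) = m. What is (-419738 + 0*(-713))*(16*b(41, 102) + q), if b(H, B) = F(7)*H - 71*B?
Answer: 3262471450143125/92832 ≈ 3.5144e+10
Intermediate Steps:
q = -233/185664 ≈ -0.0012550
b(H, B) = -71*B + 49*H (b(H, B) = 7²*H - 71*B = 49*H - 71*B = -71*B + 49*H)
(-419738 + 0*(-713))*(16*b(41, 102) + q) = (-419738 + 0*(-713))*(16*(-71*102 + 49*41) - 233/185664) = (-419738 + 0)*(16*(-7242 + 2009) - 233/185664) = -419738*(16*(-5233) - 233/185664) = -419738*(-83728 - 233/185664) = -419738*(-15545275625/185664) = 3262471450143125/92832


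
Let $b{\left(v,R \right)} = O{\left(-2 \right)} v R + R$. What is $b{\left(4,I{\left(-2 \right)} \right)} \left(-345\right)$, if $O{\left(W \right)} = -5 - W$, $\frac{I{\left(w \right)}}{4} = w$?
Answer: $-30360$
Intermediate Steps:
$I{\left(w \right)} = 4 w$
$b{\left(v,R \right)} = R - 3 R v$ ($b{\left(v,R \right)} = \left(-5 - -2\right) v R + R = \left(-5 + 2\right) v R + R = - 3 v R + R = - 3 R v + R = R - 3 R v$)
$b{\left(4,I{\left(-2 \right)} \right)} \left(-345\right) = 4 \left(-2\right) \left(1 - 12\right) \left(-345\right) = - 8 \left(1 - 12\right) \left(-345\right) = \left(-8\right) \left(-11\right) \left(-345\right) = 88 \left(-345\right) = -30360$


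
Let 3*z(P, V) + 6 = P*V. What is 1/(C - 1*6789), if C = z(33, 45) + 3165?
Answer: -1/3131 ≈ -0.00031939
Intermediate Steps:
z(P, V) = -2 + P*V/3 (z(P, V) = -2 + (P*V)/3 = -2 + P*V/3)
C = 3658 (C = (-2 + (⅓)*33*45) + 3165 = (-2 + 495) + 3165 = 493 + 3165 = 3658)
1/(C - 1*6789) = 1/(3658 - 1*6789) = 1/(3658 - 6789) = 1/(-3131) = -1/3131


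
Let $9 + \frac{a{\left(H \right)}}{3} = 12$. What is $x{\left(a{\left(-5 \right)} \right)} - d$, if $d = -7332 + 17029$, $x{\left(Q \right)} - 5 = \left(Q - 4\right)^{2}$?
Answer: $-9667$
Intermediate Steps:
$a{\left(H \right)} = 9$ ($a{\left(H \right)} = -27 + 3 \cdot 12 = -27 + 36 = 9$)
$x{\left(Q \right)} = 5 + \left(-4 + Q\right)^{2}$ ($x{\left(Q \right)} = 5 + \left(Q - 4\right)^{2} = 5 + \left(-4 + Q\right)^{2}$)
$d = 9697$
$x{\left(a{\left(-5 \right)} \right)} - d = \left(5 + \left(-4 + 9\right)^{2}\right) - 9697 = \left(5 + 5^{2}\right) - 9697 = \left(5 + 25\right) - 9697 = 30 - 9697 = -9667$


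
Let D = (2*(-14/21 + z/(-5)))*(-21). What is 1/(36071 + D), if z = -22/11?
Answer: 5/180411 ≈ 2.7715e-5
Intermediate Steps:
z = -2 (z = -22*1/11 = -2)
D = 56/5 (D = (2*(-14/21 - 2/(-5)))*(-21) = (2*(-14*1/21 - 2*(-1/5)))*(-21) = (2*(-2/3 + 2/5))*(-21) = (2*(-4/15))*(-21) = -8/15*(-21) = 56/5 ≈ 11.200)
1/(36071 + D) = 1/(36071 + 56/5) = 1/(180411/5) = 5/180411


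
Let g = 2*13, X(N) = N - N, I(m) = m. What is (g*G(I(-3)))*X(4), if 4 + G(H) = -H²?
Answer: 0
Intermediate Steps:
X(N) = 0
g = 26
G(H) = -4 - H²
(g*G(I(-3)))*X(4) = (26*(-4 - 1*(-3)²))*0 = (26*(-4 - 1*9))*0 = (26*(-4 - 9))*0 = (26*(-13))*0 = -338*0 = 0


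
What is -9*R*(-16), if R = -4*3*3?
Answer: -5184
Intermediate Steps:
R = -36 (R = -12*3 = -36)
-9*R*(-16) = -9*(-36)*(-16) = 324*(-16) = -5184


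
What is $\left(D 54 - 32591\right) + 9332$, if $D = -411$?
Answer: $-45453$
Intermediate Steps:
$\left(D 54 - 32591\right) + 9332 = \left(\left(-411\right) 54 - 32591\right) + 9332 = \left(-22194 - 32591\right) + 9332 = -54785 + 9332 = -45453$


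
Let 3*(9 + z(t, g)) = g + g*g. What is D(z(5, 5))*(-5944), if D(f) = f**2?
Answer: -5944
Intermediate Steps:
z(t, g) = -9 + g/3 + g**2/3 (z(t, g) = -9 + (g + g*g)/3 = -9 + (g + g**2)/3 = -9 + (g/3 + g**2/3) = -9 + g/3 + g**2/3)
D(z(5, 5))*(-5944) = (-9 + (1/3)*5 + (1/3)*5**2)**2*(-5944) = (-9 + 5/3 + (1/3)*25)**2*(-5944) = (-9 + 5/3 + 25/3)**2*(-5944) = 1**2*(-5944) = 1*(-5944) = -5944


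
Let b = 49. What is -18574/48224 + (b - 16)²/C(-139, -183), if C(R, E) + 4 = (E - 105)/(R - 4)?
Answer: -939381733/1711952 ≈ -548.72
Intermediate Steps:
C(R, E) = -4 + (-105 + E)/(-4 + R) (C(R, E) = -4 + (E - 105)/(R - 4) = -4 + (-105 + E)/(-4 + R))
-18574/48224 + (b - 16)²/C(-139, -183) = -18574/48224 + (49 - 16)²/(((-89 - 183 - 4*(-139))/(-4 - 139))) = -18574*1/48224 + 33²/(((-89 - 183 + 556)/(-143))) = -9287/24112 + 1089/((-1/143*284)) = -9287/24112 + 1089/(-284/143) = -9287/24112 + 1089*(-143/284) = -9287/24112 - 155727/284 = -939381733/1711952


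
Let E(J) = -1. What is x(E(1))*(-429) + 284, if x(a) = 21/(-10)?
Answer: 11849/10 ≈ 1184.9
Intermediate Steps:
x(a) = -21/10 (x(a) = 21*(-1/10) = -21/10)
x(E(1))*(-429) + 284 = -21/10*(-429) + 284 = 9009/10 + 284 = 11849/10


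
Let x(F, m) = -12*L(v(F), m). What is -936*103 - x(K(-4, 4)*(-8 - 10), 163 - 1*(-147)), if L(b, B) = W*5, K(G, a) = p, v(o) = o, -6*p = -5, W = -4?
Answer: -96648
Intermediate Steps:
p = ⅚ (p = -⅙*(-5) = ⅚ ≈ 0.83333)
K(G, a) = ⅚
L(b, B) = -20 (L(b, B) = -4*5 = -20)
x(F, m) = 240 (x(F, m) = -12*(-20) = 240)
-936*103 - x(K(-4, 4)*(-8 - 10), 163 - 1*(-147)) = -936*103 - 1*240 = -96408 - 240 = -96648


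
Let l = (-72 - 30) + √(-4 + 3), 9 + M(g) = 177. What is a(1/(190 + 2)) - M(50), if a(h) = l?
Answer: -270 + I ≈ -270.0 + 1.0*I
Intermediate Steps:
M(g) = 168 (M(g) = -9 + 177 = 168)
l = -102 + I (l = -102 + √(-1) = -102 + I ≈ -102.0 + 1.0*I)
a(h) = -102 + I
a(1/(190 + 2)) - M(50) = (-102 + I) - 1*168 = (-102 + I) - 168 = -270 + I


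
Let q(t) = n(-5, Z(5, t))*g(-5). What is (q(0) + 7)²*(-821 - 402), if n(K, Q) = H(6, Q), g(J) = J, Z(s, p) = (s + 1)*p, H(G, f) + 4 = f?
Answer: -891567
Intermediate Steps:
H(G, f) = -4 + f
Z(s, p) = p*(1 + s) (Z(s, p) = (1 + s)*p = p*(1 + s))
n(K, Q) = -4 + Q
q(t) = 20 - 30*t (q(t) = (-4 + t*(1 + 5))*(-5) = (-4 + t*6)*(-5) = (-4 + 6*t)*(-5) = 20 - 30*t)
(q(0) + 7)²*(-821 - 402) = ((20 - 30*0) + 7)²*(-821 - 402) = ((20 + 0) + 7)²*(-1223) = (20 + 7)²*(-1223) = 27²*(-1223) = 729*(-1223) = -891567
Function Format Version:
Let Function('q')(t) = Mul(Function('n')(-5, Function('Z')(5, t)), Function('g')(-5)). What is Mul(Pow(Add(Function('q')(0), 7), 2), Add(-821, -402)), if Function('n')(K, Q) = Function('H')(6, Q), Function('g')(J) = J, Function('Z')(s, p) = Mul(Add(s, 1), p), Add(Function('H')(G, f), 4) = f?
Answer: -891567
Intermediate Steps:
Function('H')(G, f) = Add(-4, f)
Function('Z')(s, p) = Mul(p, Add(1, s)) (Function('Z')(s, p) = Mul(Add(1, s), p) = Mul(p, Add(1, s)))
Function('n')(K, Q) = Add(-4, Q)
Function('q')(t) = Add(20, Mul(-30, t)) (Function('q')(t) = Mul(Add(-4, Mul(t, Add(1, 5))), -5) = Mul(Add(-4, Mul(t, 6)), -5) = Mul(Add(-4, Mul(6, t)), -5) = Add(20, Mul(-30, t)))
Mul(Pow(Add(Function('q')(0), 7), 2), Add(-821, -402)) = Mul(Pow(Add(Add(20, Mul(-30, 0)), 7), 2), Add(-821, -402)) = Mul(Pow(Add(Add(20, 0), 7), 2), -1223) = Mul(Pow(Add(20, 7), 2), -1223) = Mul(Pow(27, 2), -1223) = Mul(729, -1223) = -891567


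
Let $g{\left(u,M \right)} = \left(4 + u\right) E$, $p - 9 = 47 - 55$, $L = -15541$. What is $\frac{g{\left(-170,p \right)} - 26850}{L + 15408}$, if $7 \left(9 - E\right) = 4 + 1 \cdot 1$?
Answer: $\frac{197578}{931} \approx 212.22$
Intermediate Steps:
$E = \frac{58}{7}$ ($E = 9 - \frac{4 + 1 \cdot 1}{7} = 9 - \frac{4 + 1}{7} = 9 - \frac{5}{7} = \frac{58}{7} \approx 8.2857$)
$p = 1$ ($p = 9 + \left(47 - 55\right) = 9 - 8 = 1$)
$g{\left(u,M \right)} = \frac{232}{7} + \frac{58 u}{7}$ ($g{\left(u,M \right)} = \left(4 + u\right) \frac{58}{7} = \frac{232}{7} + \frac{58 u}{7}$)
$\frac{g{\left(-170,p \right)} - 26850}{L + 15408} = \frac{\left(\frac{232}{7} + \frac{58}{7} \left(-170\right)\right) - 26850}{-15541 + 15408} = \frac{\left(\frac{232}{7} - \frac{9860}{7}\right) - 26850}{-133} = \left(- \frac{9628}{7} - 26850\right) \left(- \frac{1}{133}\right) = \left(- \frac{197578}{7}\right) \left(- \frac{1}{133}\right) = \frac{197578}{931}$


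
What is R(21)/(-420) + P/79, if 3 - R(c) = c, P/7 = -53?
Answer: -25733/5530 ≈ -4.6533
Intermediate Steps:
P = -371 (P = 7*(-53) = -371)
R(c) = 3 - c
R(21)/(-420) + P/79 = (3 - 1*21)/(-420) - 371/79 = (3 - 21)*(-1/420) - 371*1/79 = -18*(-1/420) - 371/79 = 3/70 - 371/79 = -25733/5530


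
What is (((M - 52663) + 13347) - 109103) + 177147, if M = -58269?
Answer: -29541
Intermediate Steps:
(((M - 52663) + 13347) - 109103) + 177147 = (((-58269 - 52663) + 13347) - 109103) + 177147 = ((-110932 + 13347) - 109103) + 177147 = (-97585 - 109103) + 177147 = -206688 + 177147 = -29541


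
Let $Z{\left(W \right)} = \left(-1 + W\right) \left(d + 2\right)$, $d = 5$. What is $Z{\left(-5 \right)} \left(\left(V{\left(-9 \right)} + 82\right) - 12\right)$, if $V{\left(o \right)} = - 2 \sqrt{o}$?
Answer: $-2940 + 252 i \approx -2940.0 + 252.0 i$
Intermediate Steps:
$Z{\left(W \right)} = -7 + 7 W$ ($Z{\left(W \right)} = \left(-1 + W\right) \left(5 + 2\right) = \left(-1 + W\right) 7 = -7 + 7 W$)
$Z{\left(-5 \right)} \left(\left(V{\left(-9 \right)} + 82\right) - 12\right) = \left(-7 + 7 \left(-5\right)\right) \left(\left(- 2 \sqrt{-9} + 82\right) - 12\right) = \left(-7 - 35\right) \left(\left(- 2 \cdot 3 i + 82\right) - 12\right) = - 42 \left(\left(- 6 i + 82\right) - 12\right) = - 42 \left(\left(82 - 6 i\right) - 12\right) = - 42 \left(70 - 6 i\right) = -2940 + 252 i$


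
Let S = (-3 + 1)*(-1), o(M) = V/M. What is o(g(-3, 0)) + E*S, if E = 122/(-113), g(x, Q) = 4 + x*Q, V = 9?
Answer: 41/452 ≈ 0.090708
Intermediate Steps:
g(x, Q) = 4 + Q*x
o(M) = 9/M
E = -122/113 (E = 122*(-1/113) = -122/113 ≈ -1.0796)
S = 2 (S = -2*(-1) = 2)
o(g(-3, 0)) + E*S = 9/(4 + 0*(-3)) - 122/113*2 = 9/(4 + 0) - 244/113 = 9/4 - 244/113 = 41/452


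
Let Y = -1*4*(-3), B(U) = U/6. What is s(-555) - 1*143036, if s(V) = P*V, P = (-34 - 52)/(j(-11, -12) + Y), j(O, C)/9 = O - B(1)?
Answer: -8470944/59 ≈ -1.4358e+5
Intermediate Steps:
B(U) = U/6 (B(U) = U*(⅙) = U/6)
Y = 12 (Y = -4*(-3) = 12)
j(O, C) = -3/2 + 9*O (j(O, C) = 9*(O - 1/6) = 9*(O - 1*⅙) = 9*(O - ⅙) = 9*(-⅙ + O) = -3/2 + 9*O)
P = 172/177 (P = (-34 - 52)/((-3/2 + 9*(-11)) + 12) = -86/((-3/2 - 99) + 12) = -86/(-201/2 + 12) = -86/(-177/2) = -86*(-2/177) = 172/177 ≈ 0.97175)
s(V) = 172*V/177
s(-555) - 1*143036 = (172/177)*(-555) - 1*143036 = -31820/59 - 143036 = -8470944/59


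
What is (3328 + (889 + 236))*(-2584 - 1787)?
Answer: -19464063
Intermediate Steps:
(3328 + (889 + 236))*(-2584 - 1787) = (3328 + 1125)*(-4371) = 4453*(-4371) = -19464063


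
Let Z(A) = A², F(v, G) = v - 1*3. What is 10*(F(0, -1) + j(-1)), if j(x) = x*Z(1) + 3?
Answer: -10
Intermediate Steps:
F(v, G) = -3 + v (F(v, G) = v - 3 = -3 + v)
j(x) = 3 + x (j(x) = x*1² + 3 = x*1 + 3 = x + 3 = 3 + x)
10*(F(0, -1) + j(-1)) = 10*((-3 + 0) + (3 - 1)) = 10*(-3 + 2) = 10*(-1) = -10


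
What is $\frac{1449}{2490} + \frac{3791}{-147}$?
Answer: $- \frac{3075529}{122010} \approx -25.207$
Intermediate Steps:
$\frac{1449}{2490} + \frac{3791}{-147} = 1449 \cdot \frac{1}{2490} + 3791 \left(- \frac{1}{147}\right) = \frac{483}{830} - \frac{3791}{147} = - \frac{3075529}{122010}$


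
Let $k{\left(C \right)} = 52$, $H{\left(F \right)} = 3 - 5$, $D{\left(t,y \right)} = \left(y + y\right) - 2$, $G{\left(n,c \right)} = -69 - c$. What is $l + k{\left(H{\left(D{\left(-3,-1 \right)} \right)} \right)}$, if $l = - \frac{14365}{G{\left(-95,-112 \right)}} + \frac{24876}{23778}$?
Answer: $- \frac{15962983}{56803} \approx -281.02$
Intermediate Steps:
$D{\left(t,y \right)} = -2 + 2 y$ ($D{\left(t,y \right)} = 2 y - 2 = -2 + 2 y$)
$H{\left(F \right)} = -2$ ($H{\left(F \right)} = 3 - 5 = -2$)
$l = - \frac{18916739}{56803}$ ($l = - \frac{14365}{-69 - -112} + \frac{24876}{23778} = - \frac{14365}{-69 + 112} + 24876 \cdot \frac{1}{23778} = - \frac{14365}{43} + \frac{1382}{1321} = - \frac{18916739}{56803} \approx -333.02$)
$l + k{\left(H{\left(D{\left(-3,-1 \right)} \right)} \right)} = - \frac{18916739}{56803} + 52 = - \frac{15962983}{56803}$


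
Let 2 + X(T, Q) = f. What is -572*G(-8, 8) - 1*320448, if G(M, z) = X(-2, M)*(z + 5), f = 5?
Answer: -342756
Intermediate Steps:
X(T, Q) = 3 (X(T, Q) = -2 + 5 = 3)
G(M, z) = 15 + 3*z (G(M, z) = 3*(z + 5) = 3*(5 + z) = 15 + 3*z)
-572*G(-8, 8) - 1*320448 = -572*(15 + 3*8) - 1*320448 = -572*(15 + 24) - 320448 = -572*39 - 320448 = -22308 - 320448 = -342756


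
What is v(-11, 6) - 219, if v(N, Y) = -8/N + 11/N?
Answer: -2412/11 ≈ -219.27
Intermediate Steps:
v(N, Y) = 3/N
v(-11, 6) - 219 = 3/(-11) - 219 = 3*(-1/11) - 219 = -3/11 - 219 = -2412/11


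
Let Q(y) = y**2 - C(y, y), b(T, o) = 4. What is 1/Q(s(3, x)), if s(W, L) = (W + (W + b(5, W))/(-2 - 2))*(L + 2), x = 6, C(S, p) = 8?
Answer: 1/92 ≈ 0.010870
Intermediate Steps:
s(W, L) = (-1 + 3*W/4)*(2 + L) (s(W, L) = (W + (W + 4)/(-2 - 2))*(L + 2) = (W + (4 + W)/(-4))*(2 + L) = (W + (4 + W)*(-1/4))*(2 + L) = (W + (-1 - W/4))*(2 + L) = (-1 + 3*W/4)*(2 + L))
Q(y) = -8 + y**2 (Q(y) = y**2 - 1*8 = y**2 - 8 = -8 + y**2)
1/Q(s(3, x)) = 1/(-8 + (-2 - 1*6 + (3/2)*3 + (3/4)*6*3)**2) = 1/(-8 + (-2 - 6 + 9/2 + 27/2)**2) = 1/(-8 + 10**2) = 1/(-8 + 100) = 1/92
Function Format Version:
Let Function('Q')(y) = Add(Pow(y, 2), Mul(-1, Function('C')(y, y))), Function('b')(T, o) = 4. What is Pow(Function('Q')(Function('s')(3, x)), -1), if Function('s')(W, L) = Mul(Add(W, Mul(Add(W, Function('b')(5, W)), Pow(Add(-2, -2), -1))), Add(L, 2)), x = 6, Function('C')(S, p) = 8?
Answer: Rational(1, 92) ≈ 0.010870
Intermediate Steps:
Function('s')(W, L) = Mul(Add(-1, Mul(Rational(3, 4), W)), Add(2, L)) (Function('s')(W, L) = Mul(Add(W, Mul(Add(W, 4), Pow(Add(-2, -2), -1))), Add(L, 2)) = Mul(Add(W, Mul(Add(4, W), Pow(-4, -1))), Add(2, L)) = Mul(Add(W, Mul(Add(4, W), Rational(-1, 4))), Add(2, L)) = Mul(Add(W, Add(-1, Mul(Rational(-1, 4), W))), Add(2, L)) = Mul(Add(-1, Mul(Rational(3, 4), W)), Add(2, L)))
Function('Q')(y) = Add(-8, Pow(y, 2)) (Function('Q')(y) = Add(Pow(y, 2), Mul(-1, 8)) = Add(Pow(y, 2), -8) = Add(-8, Pow(y, 2)))
Pow(Function('Q')(Function('s')(3, x)), -1) = Pow(Add(-8, Pow(Add(-2, Mul(-1, 6), Mul(Rational(3, 2), 3), Mul(Rational(3, 4), 6, 3)), 2)), -1) = Pow(Add(-8, Pow(Add(-2, -6, Rational(9, 2), Rational(27, 2)), 2)), -1) = Pow(Add(-8, Pow(10, 2)), -1) = Pow(Add(-8, 100), -1) = Pow(92, -1) = Rational(1, 92)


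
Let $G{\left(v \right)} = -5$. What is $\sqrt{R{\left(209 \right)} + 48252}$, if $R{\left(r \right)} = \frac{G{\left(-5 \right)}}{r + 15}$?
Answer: $\frac{\sqrt{151318202}}{56} \approx 219.66$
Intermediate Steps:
$R{\left(r \right)} = - \frac{5}{15 + r}$ ($R{\left(r \right)} = \frac{1}{r + 15} \left(-5\right) = \frac{1}{15 + r} \left(-5\right) = - \frac{5}{15 + r}$)
$\sqrt{R{\left(209 \right)} + 48252} = \sqrt{- \frac{5}{15 + 209} + 48252} = \sqrt{- \frac{5}{224} + 48252} = \sqrt{\frac{10808443}{224}} = \frac{\sqrt{151318202}}{56}$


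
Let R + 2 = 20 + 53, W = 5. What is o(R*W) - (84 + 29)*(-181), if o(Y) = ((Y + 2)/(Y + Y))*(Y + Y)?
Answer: 20810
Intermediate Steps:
R = 71 (R = -2 + (20 + 53) = -2 + 73 = 71)
o(Y) = 2 + Y (o(Y) = ((2 + Y)/((2*Y)))*(2*Y) = ((2 + Y)*(1/(2*Y)))*(2*Y) = ((2 + Y)/(2*Y))*(2*Y) = 2 + Y)
o(R*W) - (84 + 29)*(-181) = (2 + 71*5) - (84 + 29)*(-181) = (2 + 355) - 113*(-181) = 357 - 1*(-20453) = 357 + 20453 = 20810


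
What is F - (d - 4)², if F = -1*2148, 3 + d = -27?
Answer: -3304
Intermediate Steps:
d = -30 (d = -3 - 27 = -30)
F = -2148
F - (d - 4)² = -2148 - (-30 - 4)² = -2148 - 1*(-34)² = -2148 - 1*1156 = -2148 - 1156 = -3304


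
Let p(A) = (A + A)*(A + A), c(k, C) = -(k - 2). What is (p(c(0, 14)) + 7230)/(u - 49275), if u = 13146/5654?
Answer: -10242221/69646926 ≈ -0.14706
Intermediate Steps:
c(k, C) = 2 - k (c(k, C) = -(-2 + k) = 2 - k)
u = 6573/2827 (u = 13146*(1/5654) = 6573/2827 ≈ 2.3251)
p(A) = 4*A² (p(A) = (2*A)*(2*A) = 4*A²)
(p(c(0, 14)) + 7230)/(u - 49275) = (4*(2 - 1*0)² + 7230)/(6573/2827 - 49275) = (4*(2 + 0)² + 7230)/(-139293852/2827) = (4*2² + 7230)*(-2827/139293852) = (4*4 + 7230)*(-2827/139293852) = (16 + 7230)*(-2827/139293852) = 7246*(-2827/139293852) = -10242221/69646926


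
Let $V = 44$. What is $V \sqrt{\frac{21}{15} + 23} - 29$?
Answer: $-29 + \frac{44 \sqrt{610}}{5} \approx 188.34$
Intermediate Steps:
$V \sqrt{\frac{21}{15} + 23} - 29 = 44 \sqrt{\frac{21}{15} + 23} - 29 = 44 \sqrt{21 \cdot \frac{1}{15} + 23} - 29 = 44 \sqrt{\frac{7}{5} + 23} - 29 = 44 \sqrt{\frac{122}{5}} - 29 = 44 \frac{\sqrt{610}}{5} - 29 = \frac{44 \sqrt{610}}{5} - 29 = -29 + \frac{44 \sqrt{610}}{5}$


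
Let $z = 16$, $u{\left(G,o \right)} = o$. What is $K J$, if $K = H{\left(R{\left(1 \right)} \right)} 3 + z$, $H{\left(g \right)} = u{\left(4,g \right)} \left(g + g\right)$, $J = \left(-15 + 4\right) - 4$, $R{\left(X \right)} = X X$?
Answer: $-330$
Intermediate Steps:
$R{\left(X \right)} = X^{2}$
$J = -15$ ($J = -11 - 4 = -15$)
$H{\left(g \right)} = 2 g^{2}$ ($H{\left(g \right)} = g \left(g + g\right) = g 2 g = 2 g^{2}$)
$K = 22$ ($K = 2 \left(1^{2}\right)^{2} \cdot 3 + 16 = 2 \cdot 1^{2} \cdot 3 + 16 = 2 \cdot 1 \cdot 3 + 16 = 2 \cdot 3 + 16 = 6 + 16 = 22$)
$K J = 22 \left(-15\right) = -330$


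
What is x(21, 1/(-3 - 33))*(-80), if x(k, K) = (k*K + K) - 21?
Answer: 15560/9 ≈ 1728.9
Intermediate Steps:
x(k, K) = -21 + K + K*k (x(k, K) = (K*k + K) - 21 = (K + K*k) - 21 = -21 + K + K*k)
x(21, 1/(-3 - 33))*(-80) = (-21 + 1/(-3 - 33) + 21/(-3 - 33))*(-80) = (-21 + 1/(-36) + 21/(-36))*(-80) = (-21 - 1/36 - 1/36*21)*(-80) = (-21 - 1/36 - 7/12)*(-80) = -389/18*(-80) = 15560/9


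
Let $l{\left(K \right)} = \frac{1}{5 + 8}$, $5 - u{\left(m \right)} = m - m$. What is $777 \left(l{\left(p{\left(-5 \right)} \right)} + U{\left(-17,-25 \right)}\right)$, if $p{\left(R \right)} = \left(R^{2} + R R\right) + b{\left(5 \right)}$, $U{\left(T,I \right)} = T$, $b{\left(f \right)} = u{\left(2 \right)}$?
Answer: $- \frac{170940}{13} \approx -13149.0$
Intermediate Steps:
$u{\left(m \right)} = 5$ ($u{\left(m \right)} = 5 - \left(m - m\right) = 5 - 0 = 5 + 0 = 5$)
$b{\left(f \right)} = 5$
$p{\left(R \right)} = 5 + 2 R^{2}$ ($p{\left(R \right)} = \left(R^{2} + R R\right) + 5 = \left(R^{2} + R^{2}\right) + 5 = 2 R^{2} + 5 = 5 + 2 R^{2}$)
$l{\left(K \right)} = \frac{1}{13}$
$777 \left(l{\left(p{\left(-5 \right)} \right)} + U{\left(-17,-25 \right)}\right) = 777 \left(\frac{1}{13} - 17\right) = 777 \left(- \frac{220}{13}\right) = - \frac{170940}{13}$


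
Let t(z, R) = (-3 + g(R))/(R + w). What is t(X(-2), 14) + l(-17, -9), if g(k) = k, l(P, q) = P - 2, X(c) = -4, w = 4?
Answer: -331/18 ≈ -18.389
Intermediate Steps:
l(P, q) = -2 + P
t(z, R) = (-3 + R)/(4 + R) (t(z, R) = (-3 + R)/(R + 4) = (-3 + R)/(4 + R))
t(X(-2), 14) + l(-17, -9) = (-3 + 14)/(4 + 14) + (-2 - 17) = 11/18 - 19 = -331/18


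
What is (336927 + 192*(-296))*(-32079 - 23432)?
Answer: -15548353545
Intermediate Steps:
(336927 + 192*(-296))*(-32079 - 23432) = (336927 - 56832)*(-55511) = 280095*(-55511) = -15548353545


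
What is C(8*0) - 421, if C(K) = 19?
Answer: -402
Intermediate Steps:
C(8*0) - 421 = 19 - 421 = -402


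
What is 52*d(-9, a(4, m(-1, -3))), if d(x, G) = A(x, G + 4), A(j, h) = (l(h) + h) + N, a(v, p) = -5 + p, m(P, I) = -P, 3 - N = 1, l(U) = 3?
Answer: 260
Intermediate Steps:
N = 2 (N = 3 - 1*1 = 3 - 1 = 2)
A(j, h) = 5 + h (A(j, h) = (3 + h) + 2 = 5 + h)
d(x, G) = 9 + G (d(x, G) = 5 + (G + 4) = 5 + (4 + G) = 9 + G)
52*d(-9, a(4, m(-1, -3))) = 52*(9 + (-5 - 1*(-1))) = 52*(9 + (-5 + 1)) = 52*(9 - 4) = 52*5 = 260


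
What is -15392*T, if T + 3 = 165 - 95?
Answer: -1031264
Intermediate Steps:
T = 67 (T = -3 + (165 - 95) = -3 + 70 = 67)
-15392*T = -15392*67 = -1031264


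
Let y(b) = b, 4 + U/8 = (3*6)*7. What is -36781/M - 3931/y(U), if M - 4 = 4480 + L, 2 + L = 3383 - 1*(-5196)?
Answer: -87241047/12747536 ≈ -6.8438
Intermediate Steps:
U = 976 (U = -32 + 8*((3*6)*7) = -32 + 8*(18*7) = -32 + 8*126 = -32 + 1008 = 976)
L = 8577 (L = -2 + (3383 - 1*(-5196)) = -2 + (3383 + 5196) = -2 + 8579 = 8577)
M = 13061 (M = 4 + (4480 + 8577) = 4 + 13057 = 13061)
-36781/M - 3931/y(U) = -36781/13061 - 3931/976 = -87241047/12747536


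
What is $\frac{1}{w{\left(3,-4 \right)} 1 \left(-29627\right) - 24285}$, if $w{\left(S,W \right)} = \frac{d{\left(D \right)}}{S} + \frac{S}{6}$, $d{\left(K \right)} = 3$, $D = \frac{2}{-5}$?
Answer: $- \frac{2}{137451} \approx -1.4551 \cdot 10^{-5}$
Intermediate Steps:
$D = - \frac{2}{5}$ ($D = 2 \left(- \frac{1}{5}\right) = - \frac{2}{5} \approx -0.4$)
$w{\left(S,W \right)} = \frac{3}{S} + \frac{S}{6}$
$\frac{1}{w{\left(3,-4 \right)} 1 \left(-29627\right) - 24285} = \frac{1}{\left(\frac{3}{3} + \frac{1}{6} \cdot 3\right) 1 \left(-29627\right) - 24285} = \frac{1}{\left(3 \cdot \frac{1}{3} + \frac{1}{2}\right) 1 \left(-29627\right) - 24285} = \frac{1}{\left(1 + \frac{1}{2}\right) 1 \left(-29627\right) - 24285} = \frac{1}{\frac{3}{2} \cdot 1 \left(-29627\right) - 24285} = \frac{1}{\frac{3}{2} \left(-29627\right) - 24285} = \frac{1}{- \frac{88881}{2} - 24285} = \frac{1}{- \frac{137451}{2}} = - \frac{2}{137451}$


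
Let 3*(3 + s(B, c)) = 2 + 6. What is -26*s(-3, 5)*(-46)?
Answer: -1196/3 ≈ -398.67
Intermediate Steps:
s(B, c) = -⅓ (s(B, c) = -3 + (2 + 6)/3 = -3 + (⅓)*8 = -3 + 8/3 = -⅓)
-26*s(-3, 5)*(-46) = -26*(-⅓)*(-46) = (26/3)*(-46) = -1196/3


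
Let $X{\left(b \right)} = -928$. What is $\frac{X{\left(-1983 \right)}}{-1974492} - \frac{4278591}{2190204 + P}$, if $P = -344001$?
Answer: $- \frac{703860868699}{303776087823} \approx -2.317$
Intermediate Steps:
$\frac{X{\left(-1983 \right)}}{-1974492} - \frac{4278591}{2190204 + P} = - \frac{928}{-1974492} - \frac{4278591}{2190204 - 344001} = \left(-928\right) \left(- \frac{1}{1974492}\right) - \frac{4278591}{1846203} = \frac{232}{493623} - \frac{1426197}{615401} = - \frac{703860868699}{303776087823}$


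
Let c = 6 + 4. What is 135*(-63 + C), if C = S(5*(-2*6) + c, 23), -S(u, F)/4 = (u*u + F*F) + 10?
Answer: -1649565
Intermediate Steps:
c = 10
S(u, F) = -40 - 4*F**2 - 4*u**2 (S(u, F) = -4*((u*u + F*F) + 10) = -4*((u**2 + F**2) + 10) = -4*((F**2 + u**2) + 10) = -4*(10 + F**2 + u**2) = -40 - 4*F**2 - 4*u**2)
C = -12156 (C = -40 - 4*23**2 - 4*(5*(-2*6) + 10)**2 = -40 - 4*529 - 4*(5*(-12) + 10)**2 = -40 - 2116 - 4*(-60 + 10)**2 = -40 - 2116 - 4*(-50)**2 = -40 - 2116 - 4*2500 = -40 - 2116 - 10000 = -12156)
135*(-63 + C) = 135*(-63 - 12156) = 135*(-12219) = -1649565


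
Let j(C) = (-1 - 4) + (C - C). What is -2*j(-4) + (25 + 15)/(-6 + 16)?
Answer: 14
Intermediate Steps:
j(C) = -5 (j(C) = -5 + 0 = -5)
-2*j(-4) + (25 + 15)/(-6 + 16) = -2*(-5) + (25 + 15)/(-6 + 16) = 10 + 40/10 = 10 + 40*(⅒) = 10 + 4 = 14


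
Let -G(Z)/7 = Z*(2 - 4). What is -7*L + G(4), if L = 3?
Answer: 35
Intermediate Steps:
G(Z) = 14*Z (G(Z) = -7*Z*(2 - 4) = -7*Z*(-2) = -(-14)*Z = 14*Z)
-7*L + G(4) = -7*3 + 14*4 = -21 + 56 = 35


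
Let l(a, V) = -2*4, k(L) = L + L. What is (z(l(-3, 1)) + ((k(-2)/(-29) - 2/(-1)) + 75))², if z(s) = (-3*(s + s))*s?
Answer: 79192201/841 ≈ 94164.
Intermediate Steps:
k(L) = 2*L
l(a, V) = -8
z(s) = -6*s² (z(s) = (-6*s)*s = -6*s²)
(z(l(-3, 1)) + ((k(-2)/(-29) - 2/(-1)) + 75))² = (-6*(-8)² + (((2*(-2))/(-29) - 2/(-1)) + 75))² = (-6*64 + ((-4*(-1/29) - 2*(-1)) + 75))² = (-384 + ((4/29 + 2) + 75))² = (-384 + (62/29 + 75))² = (-384 + 2237/29)² = (-8899/29)² = 79192201/841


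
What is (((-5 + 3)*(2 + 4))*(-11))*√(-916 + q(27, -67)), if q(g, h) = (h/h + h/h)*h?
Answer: 660*I*√42 ≈ 4277.3*I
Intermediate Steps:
q(g, h) = 2*h (q(g, h) = (1 + 1)*h = 2*h)
(((-5 + 3)*(2 + 4))*(-11))*√(-916 + q(27, -67)) = (((-5 + 3)*(2 + 4))*(-11))*√(-916 + 2*(-67)) = (-2*6*(-11))*√(-916 - 134) = (-12*(-11))*√(-1050) = 132*(5*I*√42) = 660*I*√42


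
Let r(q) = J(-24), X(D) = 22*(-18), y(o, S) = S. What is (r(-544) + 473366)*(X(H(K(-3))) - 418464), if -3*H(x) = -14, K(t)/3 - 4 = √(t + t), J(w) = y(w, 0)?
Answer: -198274082760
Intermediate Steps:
J(w) = 0
K(t) = 12 + 3*√2*√t (K(t) = 12 + 3*√(t + t) = 12 + 3*√(2*t) = 12 + 3*(√2*√t) = 12 + 3*√2*√t)
H(x) = 14/3 (H(x) = -⅓*(-14) = 14/3)
X(D) = -396
r(q) = 0
(r(-544) + 473366)*(X(H(K(-3))) - 418464) = (0 + 473366)*(-396 - 418464) = 473366*(-418860) = -198274082760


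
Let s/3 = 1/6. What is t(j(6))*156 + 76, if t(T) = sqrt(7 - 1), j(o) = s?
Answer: 76 + 156*sqrt(6) ≈ 458.12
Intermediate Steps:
s = 1/2 (s = 3/6 = 3*(1/6) = 1/2 ≈ 0.50000)
j(o) = 1/2
t(T) = sqrt(6)
t(j(6))*156 + 76 = sqrt(6)*156 + 76 = 156*sqrt(6) + 76 = 76 + 156*sqrt(6)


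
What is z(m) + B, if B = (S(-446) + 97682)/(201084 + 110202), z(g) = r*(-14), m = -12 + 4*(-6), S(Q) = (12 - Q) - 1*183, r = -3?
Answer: 13171969/311286 ≈ 42.315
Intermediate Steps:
S(Q) = -171 - Q (S(Q) = (12 - Q) - 183 = -171 - Q)
m = -36 (m = -12 - 24 = -36)
z(g) = 42 (z(g) = -3*(-14) = 42)
B = 97957/311286 (B = ((-171 - 1*(-446)) + 97682)/(201084 + 110202) = ((-171 + 446) + 97682)/311286 = (275 + 97682)*(1/311286) = 97957*(1/311286) = 97957/311286 ≈ 0.31468)
z(m) + B = 42 + 97957/311286 = 13171969/311286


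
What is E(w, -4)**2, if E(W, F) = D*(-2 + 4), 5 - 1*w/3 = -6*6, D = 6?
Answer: 144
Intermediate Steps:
w = 123 (w = 15 - (-18)*6 = 15 - 3*(-36) = 15 + 108 = 123)
E(W, F) = 12 (E(W, F) = 6*(-2 + 4) = 6*2 = 12)
E(w, -4)**2 = 12**2 = 144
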